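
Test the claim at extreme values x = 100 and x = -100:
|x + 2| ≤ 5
x = 100: LHS = |100 + 2| = |102| = 102; 102 ≤ 5 — FAILS
x = -100: LHS = |(-100) + 2| = |-98| = 98; 98 ≤ 5 — FAILS

Answer: No, fails for both x = 100 and x = -100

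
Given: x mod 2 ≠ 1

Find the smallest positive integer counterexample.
Testing positive integers:
x = 1: LHS = 1 mod 2 = 1; 1 ≠ 1 — FAILS  ← smallest positive counterexample

Answer: x = 1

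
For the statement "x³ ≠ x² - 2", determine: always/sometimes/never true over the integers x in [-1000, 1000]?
Holds at x = 0: LHS = 0³ = 0, RHS = 0² - 2 = -2; 0 ≠ -2 — holds
Fails at x = -1: LHS = (-1)³ = -1, RHS = (-1)² - 2 = -1; -1 ≠ -1 — FAILS
It is satisfied by some integers in the range but not all.

Answer: Sometimes true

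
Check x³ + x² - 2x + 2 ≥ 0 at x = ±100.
x = 100: LHS = 100³ + 100² - 2·100 + 2 = 1009802; 1009802 ≥ 0 — holds
x = -100: LHS = (-100)³ + (-100)² - 2·(-100) + 2 = -989798; -989798 ≥ 0 — FAILS

Answer: Partially: holds for x = 100, fails for x = -100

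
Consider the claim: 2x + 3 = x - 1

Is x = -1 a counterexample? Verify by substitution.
Substitute x = -1 into the relation:
x = -1: LHS = 2·(-1) + 3 = 1, RHS = (-1) - 1 = -2; 1 = -2 — FAILS

Since the claim fails at x = -1, this value is a counterexample.

Answer: Yes, x = -1 is a counterexample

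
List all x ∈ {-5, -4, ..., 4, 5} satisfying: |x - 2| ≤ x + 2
Holds for: {0, 1, 2, 3, 4, 5}
Fails for: {-5, -4, -3, -2, -1}

Answer: {0, 1, 2, 3, 4, 5}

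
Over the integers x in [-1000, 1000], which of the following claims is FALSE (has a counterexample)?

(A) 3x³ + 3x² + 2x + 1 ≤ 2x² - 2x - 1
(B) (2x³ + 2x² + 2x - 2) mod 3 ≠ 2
(A) x = 0: LHS = 3·0³ + 3·0² + 2·0 + 1 = 1, RHS = 2·0² - 2·0 - 1 = -1; 1 ≤ -1 — FAILS
(B) x = -1: LHS = (2·(-1)³ + 2·(-1)² + 2·(-1) - 2) mod 3 = (-4) mod 3 = 2; 2 ≠ 2 — FAILS

Answer: Both A and B are false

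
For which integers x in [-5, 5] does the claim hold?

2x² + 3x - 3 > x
Holds for: {-5, -4, -3, -2, 1, 2, 3, 4, 5}
Fails for: {-1, 0}

Answer: {-5, -4, -3, -2, 1, 2, 3, 4, 5}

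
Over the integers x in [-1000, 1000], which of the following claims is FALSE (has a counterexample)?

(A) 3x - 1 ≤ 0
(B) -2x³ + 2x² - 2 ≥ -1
(A) x = 1: LHS = 3·1 - 1 = 2; 2 ≤ 0 — FAILS
(B) x = 0: LHS = -2·0³ + 2·0² - 2 = -2; -2 ≥ -1 — FAILS

Answer: Both A and B are false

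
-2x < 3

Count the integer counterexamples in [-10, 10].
Counterexamples in [-10, 10]: {-10, -9, -8, -7, -6, -5, -4, -3, -2}.

Counting them gives 9 values.

Answer: 9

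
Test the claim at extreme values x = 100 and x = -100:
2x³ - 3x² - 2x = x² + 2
x = 100: LHS = 2·100³ - 3·100² - 2·100 = 1969800, RHS = 100² + 2 = 10002; 1969800 = 10002 — FAILS
x = -100: LHS = 2·(-100)³ - 3·(-100)² - 2·(-100) = -2029800, RHS = (-100)² + 2 = 10002; -2029800 = 10002 — FAILS

Answer: No, fails for both x = 100 and x = -100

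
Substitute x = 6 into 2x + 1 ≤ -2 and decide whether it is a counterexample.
Substitute x = 6 into the relation:
x = 6: LHS = 2·6 + 1 = 13; 13 ≤ -2 — FAILS

Since the claim fails at x = 6, this value is a counterexample.

Answer: Yes, x = 6 is a counterexample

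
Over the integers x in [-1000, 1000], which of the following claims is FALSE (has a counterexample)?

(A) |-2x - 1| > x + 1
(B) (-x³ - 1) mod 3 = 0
(A) x = 0: LHS = |-2·0 - 1| = |-1| = 1, RHS = 0 + 1 = 1; 1 > 1 — FAILS
(B) x = 0: LHS = (-0³ - 1) mod 3 = (-1) mod 3 = 2; 2 = 0 — FAILS

Answer: Both A and B are false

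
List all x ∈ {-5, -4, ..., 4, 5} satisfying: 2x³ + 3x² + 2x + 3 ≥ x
Holds for: {-1, 0, 1, 2, 3, 4, 5}
Fails for: {-5, -4, -3, -2}

Answer: {-1, 0, 1, 2, 3, 4, 5}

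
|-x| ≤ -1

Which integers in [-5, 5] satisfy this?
An absolute value is never negative, so the left side is ≥ 0 for every x, while the right side is -1. Tightest case in [-5, 5] is x = 0:
x = 0: LHS = |-0| = |0| = 0; 0 ≤ -1 — FAILS
Hence LHS − RHS is never zero or negative, i.e. LHS > RHS throughout, so the claimed relation (≤) fails for every integer in [-5, 5].

Answer: None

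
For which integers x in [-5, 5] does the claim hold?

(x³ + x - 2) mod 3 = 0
Holds for: {-5, -2, 1, 4}
Fails for: {-4, -3, -1, 0, 2, 3, 5}

Answer: {-5, -2, 1, 4}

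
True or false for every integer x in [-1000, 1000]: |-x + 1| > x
The claim fails at x = 1:
x = 1: LHS = |-1 + 1| = |0| = 0; 0 > 1 — FAILS

Because a single integer refutes it, the statement is false.

Answer: False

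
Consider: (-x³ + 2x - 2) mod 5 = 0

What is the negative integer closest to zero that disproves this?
Testing negative integers from -1 downward:
x = -1: LHS = (-(-1)³ + 2·(-1) - 2) mod 5 = (-3) mod 5 = 2; 2 = 0 — FAILS  ← closest negative counterexample to 0

Answer: x = -1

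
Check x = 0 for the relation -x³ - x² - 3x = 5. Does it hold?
x = 0: LHS = -0³ - 0² - 3·0 = 0; 0 = 5 — FAILS

The relation fails at x = 0, so x = 0 is a counterexample.

Answer: No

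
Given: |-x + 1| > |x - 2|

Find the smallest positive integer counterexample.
Testing positive integers:
x = 1: LHS = |-1 + 1| = |0| = 0, RHS = |1 - 2| = |-1| = 1; 0 > 1 — FAILS  ← smallest positive counterexample

Answer: x = 1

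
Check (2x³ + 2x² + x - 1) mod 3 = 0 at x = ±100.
x = 100: LHS = (2·100³ + 2·100² + 100 - 1) mod 3 = 2020099 mod 3 = 1; 1 = 0 — FAILS
x = -100: LHS = (2·(-100)³ + 2·(-100)² + (-100) - 1) mod 3 = (-1980101) mod 3 = 1; 1 = 0 — FAILS

Answer: No, fails for both x = 100 and x = -100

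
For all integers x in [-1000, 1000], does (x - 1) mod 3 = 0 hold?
The claim fails at x = 0:
x = 0: LHS = (0 - 1) mod 3 = (-1) mod 3 = 2; 2 = 0 — FAILS

Because a single integer refutes it, the statement is false.

Answer: False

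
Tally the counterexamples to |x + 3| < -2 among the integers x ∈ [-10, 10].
Counterexamples in [-10, 10]: {-10, -9, -8, -7, -6, -5, -4, -3, -2, -1, 0, 1, 2, 3, 4, 5, 6, 7, 8, 9, 10}.

Counting them gives 21 values.

Answer: 21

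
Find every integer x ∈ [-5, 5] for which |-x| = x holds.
Holds for: {0, 1, 2, 3, 4, 5}
Fails for: {-5, -4, -3, -2, -1}

Answer: {0, 1, 2, 3, 4, 5}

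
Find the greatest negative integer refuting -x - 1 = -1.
Testing negative integers from -1 downward:
x = -1: LHS = -(-1) - 1 = 0; 0 = -1 — FAILS  ← closest negative counterexample to 0

Answer: x = -1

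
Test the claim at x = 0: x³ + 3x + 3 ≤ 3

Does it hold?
x = 0: LHS = 0³ + 3·0 + 3 = 3; 3 ≤ 3 — holds

The relation is satisfied at x = 0.

Answer: Yes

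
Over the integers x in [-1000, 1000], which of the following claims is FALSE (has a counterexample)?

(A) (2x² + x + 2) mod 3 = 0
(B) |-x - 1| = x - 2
(A) x = 0: LHS = (2·0² + 0 + 2) mod 3 = 2 mod 3 = 2; 2 = 0 — FAILS
(B) x = 0: LHS = |-0 - 1| = |-1| = 1, RHS = 0 - 2 = -2; 1 = -2 — FAILS

Answer: Both A and B are false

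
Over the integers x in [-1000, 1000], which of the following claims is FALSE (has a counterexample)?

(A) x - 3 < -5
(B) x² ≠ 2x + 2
(A) x = 0: LHS = 0 - 3 = -3; -3 < -5 — FAILS

(B) Track d = LHS − RHS over the integers in [-1000, 1000]. Equality would need d = 0, but d changes sign only between consecutive integers, jumping over 0:
x = -1: LHS = (-1)² = 1, RHS = 2·(-1) + 2 = 0; 1 ≠ 0 — holds  (d = 1)
x = 0: LHS = 0² = 0, RHS = 2·0 + 2 = 2; 0 ≠ 2 — holds  (d = -2)
x = 2: LHS = 2² = 4, RHS = 2·2 + 2 = 6; 4 ≠ 6 — holds  (d = -2)
x = 3: LHS = 3² = 9, RHS = 2·3 + 2 = 8; 9 ≠ 8 — holds  (d = 1)
Away from these crossings d keeps a constant sign, and checking every integer in [-1000, 1000] confirms d ≠ 0 throughout. Hence the two sides are never equal, so the relation holds for every integer in [-1000, 1000].

Only (A) has a counterexample.

Answer: A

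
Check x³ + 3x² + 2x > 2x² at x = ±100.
x = 100: LHS = 100³ + 3·100² + 2·100 = 1030200, RHS = 2·100² = 20000; 1030200 > 20000 — holds
x = -100: LHS = (-100)³ + 3·(-100)² + 2·(-100) = -970200, RHS = 2·(-100)² = 20000; -970200 > 20000 — FAILS

Answer: Partially: holds for x = 100, fails for x = -100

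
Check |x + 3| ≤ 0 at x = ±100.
x = 100: LHS = |100 + 3| = |103| = 103; 103 ≤ 0 — FAILS
x = -100: LHS = |(-100) + 3| = |-97| = 97; 97 ≤ 0 — FAILS

Answer: No, fails for both x = 100 and x = -100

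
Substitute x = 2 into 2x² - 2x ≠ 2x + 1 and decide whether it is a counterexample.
Substitute x = 2 into the relation:
x = 2: LHS = 2·2² - 2·2 = 4, RHS = 2·2 + 1 = 5; 4 ≠ 5 — holds

The relation holds at x = 2, so it is not a counterexample.

Answer: No, x = 2 is not a counterexample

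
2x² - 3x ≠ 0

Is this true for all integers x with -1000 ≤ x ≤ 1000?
The claim fails at x = 0:
x = 0: LHS = 2·0² - 3·0 = 0; 0 ≠ 0 — FAILS

Because a single integer refutes it, the statement is false.

Answer: False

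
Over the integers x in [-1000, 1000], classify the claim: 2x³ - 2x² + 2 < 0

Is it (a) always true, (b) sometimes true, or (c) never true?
Holds at x = -1: LHS = 2·(-1)³ - 2·(-1)² + 2 = -2; -2 < 0 — holds
Fails at x = 0: LHS = 2·0³ - 2·0² + 2 = 2; 2 < 0 — FAILS
It is satisfied by some integers in the range but not all.

Answer: Sometimes true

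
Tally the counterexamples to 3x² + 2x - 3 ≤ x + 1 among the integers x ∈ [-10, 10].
Counterexamples in [-10, 10]: {-10, -9, -8, -7, -6, -5, -4, -3, -2, 2, 3, 4, 5, 6, 7, 8, 9, 10}.

Counting them gives 18 values.

Answer: 18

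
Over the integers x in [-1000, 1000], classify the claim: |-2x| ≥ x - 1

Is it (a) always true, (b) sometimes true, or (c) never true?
Over all integers in [-1000, 1000], LHS − RHS is smallest at x = 0, where it equals 1:
x = 0: LHS = |-2·0| = |0| = 0, RHS = 0 - 1 = -1; 0 ≥ -1 — holds
At the ends of the range:
x = -1000: LHS = |-2·(-1000)| = |2000| = 2000, RHS = (-1000) - 1 = -1001; 2000 ≥ -1001 — holds
x = 1000: LHS = |-2·1000| = |-2000| = 2000, RHS = 1000 - 1 = 999; 2000 ≥ 999 — holds
Hence LHS − RHS is never negative, i.e. LHS ≥ RHS throughout, so the relation holds for every integer in [-1000, 1000].

No counterexample exists.

Answer: Always true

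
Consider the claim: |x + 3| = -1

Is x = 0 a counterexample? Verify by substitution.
Substitute x = 0 into the relation:
x = 0: LHS = |0 + 3| = |3| = 3; 3 = -1 — FAILS

Since the claim fails at x = 0, this value is a counterexample.

Answer: Yes, x = 0 is a counterexample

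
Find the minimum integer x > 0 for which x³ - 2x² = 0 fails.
Testing positive integers:
x = 1: LHS = 1³ - 2·1² = -1; -1 = 0 — FAILS  ← smallest positive counterexample

Answer: x = 1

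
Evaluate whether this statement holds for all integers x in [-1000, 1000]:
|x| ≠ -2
An absolute value is never negative, so the left side is ≥ 0 for every x, while the right side is -2. Tightest case in [-1000, 1000] is x = 0:
x = 0: LHS = |0| = 0; 0 ≠ -2 — holds
Hence LHS − RHS is never 0, i.e. the two sides are never equal, so the relation holds for every integer in [-1000, 1000].

No counterexample exists.

Answer: True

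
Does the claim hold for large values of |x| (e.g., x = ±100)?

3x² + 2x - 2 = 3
x = 100: LHS = 3·100² + 2·100 - 2 = 30198; 30198 = 3 — FAILS
x = -100: LHS = 3·(-100)² + 2·(-100) - 2 = 29798; 29798 = 3 — FAILS

Answer: No, fails for both x = 100 and x = -100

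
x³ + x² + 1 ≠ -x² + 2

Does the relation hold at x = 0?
x = 0: LHS = 0³ + 0² + 1 = 1, RHS = -0² + 2 = 2; 1 ≠ 2 — holds

The relation is satisfied at x = 0.

Answer: Yes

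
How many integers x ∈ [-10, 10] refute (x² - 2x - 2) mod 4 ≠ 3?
For a polynomial with integer coefficients, its value mod 4 depends only on x mod 4, so it suffices to check one representative of each residue class, x = 0, 1, 2, 3:
x = 0: LHS = (0² - 2·0 - 2) mod 4 = (-2) mod 4 = 2; 2 ≠ 3 — holds
x = 1: LHS = (1² - 2·1 - 2) mod 4 = (-3) mod 4 = 1; 1 ≠ 3 — holds
x = 2: LHS = (2² - 2·2 - 2) mod 4 = (-2) mod 4 = 2; 2 ≠ 3 — holds
x = 3: LHS = (3² - 2·3 - 2) mod 4 = 1 mod 4 = 1; 1 ≠ 3 — holds
The relation holds in every residue class, so the relation holds for every integer in [-10, 10].

No counterexample appears in that range.

Answer: 0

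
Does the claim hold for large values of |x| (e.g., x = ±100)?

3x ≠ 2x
x = 100: LHS = 3·100 = 300, RHS = 2·100 = 200; 300 ≠ 200 — holds
x = -100: LHS = 3·(-100) = -300, RHS = 2·(-100) = -200; -300 ≠ -200 — holds

Answer: Yes, holds for both x = 100 and x = -100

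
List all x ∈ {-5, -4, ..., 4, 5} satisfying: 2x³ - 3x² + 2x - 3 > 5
Holds for: {3, 4, 5}
Fails for: {-5, -4, -3, -2, -1, 0, 1, 2}

Answer: {3, 4, 5}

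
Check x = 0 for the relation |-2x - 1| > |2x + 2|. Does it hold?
x = 0: LHS = |-2·0 - 1| = |-1| = 1, RHS = |2·0 + 2| = |2| = 2; 1 > 2 — FAILS

The relation fails at x = 0, so x = 0 is a counterexample.

Answer: No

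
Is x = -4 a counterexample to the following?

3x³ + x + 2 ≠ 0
Substitute x = -4 into the relation:
x = -4: LHS = 3·(-4)³ + (-4) + 2 = -194; -194 ≠ 0 — holds

The relation holds at x = -4, so it is not a counterexample.

Answer: No, x = -4 is not a counterexample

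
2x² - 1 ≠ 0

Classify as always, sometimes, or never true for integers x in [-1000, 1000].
Track d = LHS − RHS over the integers in [-1000, 1000]. Equality would need d = 0, but d changes sign only between consecutive integers, jumping over 0:
x = -1: LHS = 2·(-1)² - 1 = 1; 1 ≠ 0 — holds  (d = 1)
x = 0: LHS = 2·0² - 1 = -1; -1 ≠ 0 — holds  (d = -1)
x = 0: LHS = 2·0² - 1 = -1; -1 ≠ 0 — holds  (d = -1)
x = 1: LHS = 2·1² - 1 = 1; 1 ≠ 0 — holds  (d = 1)
Away from these crossings d keeps a constant sign, and checking every integer in [-1000, 1000] confirms d ≠ 0 throughout. Hence the two sides are never equal, so the relation holds for every integer in [-1000, 1000].

No counterexample exists.

Answer: Always true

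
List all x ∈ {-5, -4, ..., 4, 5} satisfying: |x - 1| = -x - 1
Over all integers in [-5, 5], LHS − RHS is always positive; it is smallest at x = 0, where it equals 2:
x = 0: LHS = |0 - 1| = |-1| = 1, RHS = -0 - 1 = -1; 1 = -1 — FAILS
At the ends of the range:
x = -5: LHS = |(-5) - 1| = |-6| = 6, RHS = -(-5) - 1 = 4; 6 = 4 — FAILS
x = 5: LHS = |5 - 1| = |4| = 4, RHS = -5 - 1 = -6; 4 = -6 — FAILS
Hence LHS − RHS is never 0, i.e. the two sides are never equal, so the claimed relation (=) fails for every integer in [-5, 5].

Answer: None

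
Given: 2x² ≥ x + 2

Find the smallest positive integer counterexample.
Testing positive integers:
x = 1: LHS = 2·1² = 2, RHS = 1 + 2 = 3; 2 ≥ 3 — FAILS  ← smallest positive counterexample

Answer: x = 1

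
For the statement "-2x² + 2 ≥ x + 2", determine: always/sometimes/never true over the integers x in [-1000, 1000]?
Holds at x = 0: LHS = -2·0² + 2 = 2, RHS = 0 + 2 = 2; 2 ≥ 2 — holds
Fails at x = 1: LHS = -2·1² + 2 = 0, RHS = 1 + 2 = 3; 0 ≥ 3 — FAILS
It is satisfied by some integers in the range but not all.

Answer: Sometimes true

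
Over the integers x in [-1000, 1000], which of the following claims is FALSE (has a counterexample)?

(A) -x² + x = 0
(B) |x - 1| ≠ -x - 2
(A) x = -1: LHS = -(-1)² + (-1) = -2; -2 = 0 — FAILS

(B) Over all integers in [-1000, 1000], LHS − RHS is always positive; it is smallest at x = 0, where it equals 3:
x = 0: LHS = |0 - 1| = |-1| = 1, RHS = -0 - 2 = -2; 1 ≠ -2 — holds
At the ends of the range:
x = -1000: LHS = |(-1000) - 1| = |-1001| = 1001, RHS = -(-1000) - 2 = 998; 1001 ≠ 998 — holds
x = 1000: LHS = |1000 - 1| = |999| = 999, RHS = -1000 - 2 = -1002; 999 ≠ -1002 — holds
Hence LHS − RHS is never 0, i.e. the two sides are never equal, so the relation holds for every integer in [-1000, 1000].

Only (A) has a counterexample.

Answer: A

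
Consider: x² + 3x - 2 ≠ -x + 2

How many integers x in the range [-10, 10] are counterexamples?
Track d = LHS − RHS over the integers in [-10, 10]. Equality would need d = 0, but d changes sign only between consecutive integers, jumping over 0:
x = -5: LHS = (-5)² + 3·(-5) - 2 = 8, RHS = -(-5) + 2 = 7; 8 ≠ 7 — holds  (d = 1)
x = -4: LHS = (-4)² + 3·(-4) - 2 = 2, RHS = -(-4) + 2 = 6; 2 ≠ 6 — holds  (d = -4)
x = 0: LHS = 0² + 3·0 - 2 = -2, RHS = -0 + 2 = 2; -2 ≠ 2 — holds  (d = -4)
x = 1: LHS = 1² + 3·1 - 2 = 2, RHS = -1 + 2 = 1; 2 ≠ 1 — holds  (d = 1)
Away from these crossings d keeps a constant sign, and checking every integer in [-10, 10] confirms d ≠ 0 throughout. Hence the two sides are never equal, so the relation holds for every integer in [-10, 10].

No counterexample appears in that range.

Answer: 0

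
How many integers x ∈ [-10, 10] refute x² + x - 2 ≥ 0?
Counterexamples in [-10, 10]: {-1, 0}.

Counting them gives 2 values.

Answer: 2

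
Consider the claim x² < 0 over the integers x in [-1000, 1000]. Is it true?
The claim fails at x = 0:
x = 0: LHS = 0² = 0; 0 < 0 — FAILS

Because a single integer refutes it, the statement is false.

Answer: False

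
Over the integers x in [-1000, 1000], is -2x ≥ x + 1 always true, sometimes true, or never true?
Holds at x = -1: LHS = -2·(-1) = 2, RHS = (-1) + 1 = 0; 2 ≥ 0 — holds
Fails at x = 0: LHS = -2·0 = 0, RHS = 0 + 1 = 1; 0 ≥ 1 — FAILS
It is satisfied by some integers in the range but not all.

Answer: Sometimes true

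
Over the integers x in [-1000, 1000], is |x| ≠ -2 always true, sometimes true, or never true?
An absolute value is never negative, so the left side is ≥ 0 for every x, while the right side is -2. Tightest case in [-1000, 1000] is x = 0:
x = 0: LHS = |0| = 0; 0 ≠ -2 — holds
Hence LHS − RHS is never 0, i.e. the two sides are never equal, so the relation holds for every integer in [-1000, 1000].

No counterexample exists.

Answer: Always true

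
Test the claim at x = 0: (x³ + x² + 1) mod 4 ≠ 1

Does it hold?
x = 0: LHS = (0³ + 0² + 1) mod 4 = 1 mod 4 = 1; 1 ≠ 1 — FAILS

The relation fails at x = 0, so x = 0 is a counterexample.

Answer: No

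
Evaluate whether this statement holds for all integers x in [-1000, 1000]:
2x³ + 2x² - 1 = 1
The claim fails at x = 0:
x = 0: LHS = 2·0³ + 2·0² - 1 = -1; -1 = 1 — FAILS

Because a single integer refutes it, the statement is false.

Answer: False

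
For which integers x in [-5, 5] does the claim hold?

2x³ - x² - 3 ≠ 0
Track d = LHS − RHS over the integers in [-5, 5]. Equality would need d = 0, but d changes sign only between consecutive integers, jumping over 0:
x = 1: LHS = 2·1³ - 1² - 3 = -2; -2 ≠ 0 — holds  (d = -2)
x = 2: LHS = 2·2³ - 2² - 3 = 9; 9 ≠ 0 — holds  (d = 9)
Away from these crossings d keeps a constant sign, and checking every integer in [-5, 5] confirms d ≠ 0 throughout. Hence the two sides are never equal, so the relation holds for every integer in [-5, 5].

Answer: All integers in [-5, 5]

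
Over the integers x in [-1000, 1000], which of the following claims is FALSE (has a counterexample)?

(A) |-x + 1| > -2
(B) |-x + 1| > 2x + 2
(A) An absolute value is never negative, so the left side is ≥ 0 for every x, while the right side is -2. Tightest case in [-1000, 1000] is x = 1:
x = 1: LHS = |-1 + 1| = |0| = 0; 0 > -2 — holds
Hence LHS − RHS is never zero or negative, i.e. LHS > RHS throughout, so the relation holds for every integer in [-1000, 1000].

(B) x = 0: LHS = |-0 + 1| = |1| = 1, RHS = 2·0 + 2 = 2; 1 > 2 — FAILS

Only (B) has a counterexample.

Answer: B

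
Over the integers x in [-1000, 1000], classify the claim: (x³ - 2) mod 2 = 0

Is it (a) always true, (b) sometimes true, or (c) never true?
Holds at x = 0: LHS = (0³ - 2) mod 2 = (-2) mod 2 = 0; 0 = 0 — holds
Fails at x = 1: LHS = (1³ - 2) mod 2 = (-1) mod 2 = 1; 1 = 0 — FAILS
It is satisfied by some integers in the range but not all.

Answer: Sometimes true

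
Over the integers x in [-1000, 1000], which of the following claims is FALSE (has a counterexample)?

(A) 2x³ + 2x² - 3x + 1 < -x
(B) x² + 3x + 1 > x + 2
(A) x = 0: LHS = 2·0³ + 2·0² - 3·0 + 1 = 1, RHS = -0 = 0; 1 < 0 — FAILS
(B) x = 0: LHS = 0² + 3·0 + 1 = 1, RHS = 0 + 2 = 2; 1 > 2 — FAILS

Answer: Both A and B are false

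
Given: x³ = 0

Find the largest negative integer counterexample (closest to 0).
Testing negative integers from -1 downward:
x = -1: LHS = (-1)³ = -1; -1 = 0 — FAILS  ← closest negative counterexample to 0

Answer: x = -1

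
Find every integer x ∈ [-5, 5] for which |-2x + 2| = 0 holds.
Holds for: {1}
Fails for: {-5, -4, -3, -2, -1, 0, 2, 3, 4, 5}

Answer: {1}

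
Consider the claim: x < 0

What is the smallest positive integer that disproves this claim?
Testing positive integers:
x = 1: 1 < 0 — FAILS  ← smallest positive counterexample

Answer: x = 1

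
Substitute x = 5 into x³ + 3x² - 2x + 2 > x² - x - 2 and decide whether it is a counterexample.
Substitute x = 5 into the relation:
x = 5: LHS = 5³ + 3·5² - 2·5 + 2 = 192, RHS = 5² - 5 - 2 = 18; 192 > 18 — holds

The claim holds here, so x = 5 is not a counterexample. (A counterexample exists elsewhere, e.g. x = -3.)

Answer: No, x = 5 is not a counterexample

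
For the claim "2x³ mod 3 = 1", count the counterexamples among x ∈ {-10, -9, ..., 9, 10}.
Counterexamples in [-10, 10]: {-9, -8, -6, -5, -3, -2, 0, 1, 3, 4, 6, 7, 9, 10}.

Counting them gives 14 values.

Answer: 14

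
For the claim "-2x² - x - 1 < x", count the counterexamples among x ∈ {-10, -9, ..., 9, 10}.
Over all integers in [-10, 10], LHS − RHS is largest at x = 0, where it equals -1:
x = 0: LHS = -2·0² - 0 - 1 = -1; -1 < 0 — holds
At the ends of the range:
x = -10: LHS = -2·(-10)² - (-10) - 1 = -191; -191 < -10 — holds
x = 10: LHS = -2·10² - 10 - 1 = -211; -211 < 10 — holds
Hence LHS − RHS is never zero or positive, i.e. LHS < RHS throughout, so the relation holds for every integer in [-10, 10].

No counterexample appears in that range.

Answer: 0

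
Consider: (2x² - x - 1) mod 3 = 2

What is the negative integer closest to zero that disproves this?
Testing negative integers from -1 downward:
x = -1: LHS = (2·(-1)² - (-1) - 1) mod 3 = 2 mod 3 = 2; 2 = 2 — holds
x = -2: LHS = (2·(-2)² - (-2) - 1) mod 3 = 9 mod 3 = 0; 0 = 2 — FAILS  ← closest negative counterexample to 0

Answer: x = -2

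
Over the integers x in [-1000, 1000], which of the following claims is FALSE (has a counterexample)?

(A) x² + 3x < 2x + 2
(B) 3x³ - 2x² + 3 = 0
(A) x = 1: LHS = 1² + 3·1 = 4, RHS = 2·1 + 2 = 4; 4 < 4 — FAILS
(B) x = 0: LHS = 3·0³ - 2·0² + 3 = 3; 3 = 0 — FAILS

Answer: Both A and B are false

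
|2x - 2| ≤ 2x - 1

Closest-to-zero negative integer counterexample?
Testing negative integers from -1 downward:
x = -1: LHS = |2·(-1) - 2| = |-4| = 4, RHS = 2·(-1) - 1 = -3; 4 ≤ -3 — FAILS  ← closest negative counterexample to 0

Answer: x = -1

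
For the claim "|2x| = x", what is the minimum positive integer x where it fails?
Testing positive integers:
x = 1: LHS = |2·1| = |2| = 2; 2 = 1 — FAILS  ← smallest positive counterexample

Answer: x = 1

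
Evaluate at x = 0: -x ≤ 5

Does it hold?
x = 0: LHS = -0 = 0; 0 ≤ 5 — holds

The relation is satisfied at x = 0.

Answer: Yes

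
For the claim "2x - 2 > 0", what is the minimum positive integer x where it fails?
Testing positive integers:
x = 1: LHS = 2·1 - 2 = 0; 0 > 0 — FAILS  ← smallest positive counterexample

Answer: x = 1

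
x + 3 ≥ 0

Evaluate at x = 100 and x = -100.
x = 100: LHS = 100 + 3 = 103; 103 ≥ 0 — holds
x = -100: LHS = (-100) + 3 = -97; -97 ≥ 0 — FAILS

Answer: Partially: holds for x = 100, fails for x = -100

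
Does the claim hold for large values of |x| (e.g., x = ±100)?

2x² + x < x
x = 100: LHS = 2·100² + 100 = 20100; 20100 < 100 — FAILS
x = -100: LHS = 2·(-100)² + (-100) = 19900; 19900 < -100 — FAILS

Answer: No, fails for both x = 100 and x = -100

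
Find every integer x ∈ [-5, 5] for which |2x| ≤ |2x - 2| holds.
Holds for: {-5, -4, -3, -2, -1, 0}
Fails for: {1, 2, 3, 4, 5}

Answer: {-5, -4, -3, -2, -1, 0}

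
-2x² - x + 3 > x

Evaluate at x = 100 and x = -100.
x = 100: LHS = -2·100² - 100 + 3 = -20097; -20097 > 100 — FAILS
x = -100: LHS = -2·(-100)² - (-100) + 3 = -19897; -19897 > -100 — FAILS

Answer: No, fails for both x = 100 and x = -100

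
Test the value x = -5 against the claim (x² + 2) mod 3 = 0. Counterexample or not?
Substitute x = -5 into the relation:
x = -5: LHS = ((-5)² + 2) mod 3 = 27 mod 3 = 0; 0 = 0 — holds

The claim holds here, so x = -5 is not a counterexample. (A counterexample exists elsewhere, e.g. x = 0.)

Answer: No, x = -5 is not a counterexample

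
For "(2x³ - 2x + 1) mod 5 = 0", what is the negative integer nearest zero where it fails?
Testing negative integers from -1 downward:
x = -1: LHS = (2·(-1)³ - 2·(-1) + 1) mod 5 = 1 mod 5 = 1; 1 = 0 — FAILS  ← closest negative counterexample to 0

Answer: x = -1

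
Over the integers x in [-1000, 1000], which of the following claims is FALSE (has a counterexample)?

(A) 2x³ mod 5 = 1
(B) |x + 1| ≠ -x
(A) x = 0: LHS = (2·0³) mod 5 = 0 mod 5 = 0; 0 = 1 — FAILS

(B) Track d = LHS − RHS over the integers in [-1000, 1000]. Equality would need d = 0, but d changes sign only between consecutive integers, jumping over 0:
x = -1: LHS = |(-1) + 1| = |0| = 0, RHS = -(-1) = 1; 0 ≠ 1 — holds  (d = -1)
x = 0: LHS = |0 + 1| = |1| = 1, RHS = -0 = 0; 1 ≠ 0 — holds  (d = 1)
Away from these crossings d keeps a constant sign, and checking every integer in [-1000, 1000] confirms d ≠ 0 throughout. Hence the two sides are never equal, so the relation holds for every integer in [-1000, 1000].

Only (A) has a counterexample.

Answer: A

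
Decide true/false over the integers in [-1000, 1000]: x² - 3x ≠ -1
Track d = LHS − RHS over the integers in [-1000, 1000]. Equality would need d = 0, but d changes sign only between consecutive integers, jumping over 0:
x = 0: LHS = 0² - 3·0 = 0; 0 ≠ -1 — holds  (d = 1)
x = 1: LHS = 1² - 3·1 = -2; -2 ≠ -1 — holds  (d = -1)
x = 2: LHS = 2² - 3·2 = -2; -2 ≠ -1 — holds  (d = -1)
x = 3: LHS = 3² - 3·3 = 0; 0 ≠ -1 — holds  (d = 1)
Away from these crossings d keeps a constant sign, and checking every integer in [-1000, 1000] confirms d ≠ 0 throughout. Hence the two sides are never equal, so the relation holds for every integer in [-1000, 1000].

No counterexample exists.

Answer: True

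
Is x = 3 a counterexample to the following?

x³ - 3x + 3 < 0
Substitute x = 3 into the relation:
x = 3: LHS = 3³ - 3·3 + 3 = 21; 21 < 0 — FAILS

Since the claim fails at x = 3, this value is a counterexample.

Answer: Yes, x = 3 is a counterexample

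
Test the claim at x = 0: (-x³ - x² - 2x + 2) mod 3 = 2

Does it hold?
x = 0: LHS = (-0³ - 0² - 2·0 + 2) mod 3 = 2 mod 3 = 2; 2 = 2 — holds

The relation is satisfied at x = 0.

Answer: Yes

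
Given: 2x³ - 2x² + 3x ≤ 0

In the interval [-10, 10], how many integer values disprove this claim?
Counterexamples in [-10, 10]: {1, 2, 3, 4, 5, 6, 7, 8, 9, 10}.

Counting them gives 10 values.

Answer: 10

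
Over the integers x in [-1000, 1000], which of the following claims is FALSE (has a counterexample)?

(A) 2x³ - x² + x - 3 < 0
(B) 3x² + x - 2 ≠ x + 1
(A) x = 2: LHS = 2·2³ - 2² + 2 - 3 = 11; 11 < 0 — FAILS
(B) x = 1: LHS = 3·1² + 1 - 2 = 2, RHS = 1 + 1 = 2; 2 ≠ 2 — FAILS

Answer: Both A and B are false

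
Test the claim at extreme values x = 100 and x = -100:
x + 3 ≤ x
x = 100: LHS = 100 + 3 = 103; 103 ≤ 100 — FAILS
x = -100: LHS = (-100) + 3 = -97; -97 ≤ -100 — FAILS

Answer: No, fails for both x = 100 and x = -100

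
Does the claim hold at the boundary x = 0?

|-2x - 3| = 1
x = 0: LHS = |-2·0 - 3| = |-3| = 3; 3 = 1 — FAILS

The relation fails at x = 0, so x = 0 is a counterexample.

Answer: No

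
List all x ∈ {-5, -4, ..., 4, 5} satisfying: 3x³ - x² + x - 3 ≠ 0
Holds for: {-5, -4, -3, -2, -1, 0, 2, 3, 4, 5}
Fails for: {1}

Answer: {-5, -4, -3, -2, -1, 0, 2, 3, 4, 5}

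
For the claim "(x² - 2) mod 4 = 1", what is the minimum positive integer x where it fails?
Testing positive integers:
x = 1: LHS = (1² - 2) mod 4 = (-1) mod 4 = 3; 3 = 1 — FAILS  ← smallest positive counterexample

Answer: x = 1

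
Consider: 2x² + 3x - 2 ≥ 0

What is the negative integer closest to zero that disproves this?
Testing negative integers from -1 downward:
x = -1: LHS = 2·(-1)² + 3·(-1) - 2 = -3; -3 ≥ 0 — FAILS  ← closest negative counterexample to 0

Answer: x = -1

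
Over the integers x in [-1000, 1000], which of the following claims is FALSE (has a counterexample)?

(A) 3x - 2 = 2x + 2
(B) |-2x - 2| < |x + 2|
(A) x = 0: LHS = 3·0 - 2 = -2, RHS = 2·0 + 2 = 2; -2 = 2 — FAILS
(B) x = 0: LHS = |-2·0 - 2| = |-2| = 2, RHS = |0 + 2| = |2| = 2; 2 < 2 — FAILS

Answer: Both A and B are false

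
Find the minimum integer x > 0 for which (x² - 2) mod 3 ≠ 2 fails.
Testing positive integers:
x = 1: LHS = (1² - 2) mod 3 = (-1) mod 3 = 2; 2 ≠ 2 — FAILS  ← smallest positive counterexample

Answer: x = 1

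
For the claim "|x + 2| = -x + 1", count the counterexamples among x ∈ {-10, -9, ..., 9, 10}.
Counterexamples in [-10, 10]: {-10, -9, -8, -7, -6, -5, -4, -3, -2, -1, 0, 1, 2, 3, 4, 5, 6, 7, 8, 9, 10}.

Counting them gives 21 values.

Answer: 21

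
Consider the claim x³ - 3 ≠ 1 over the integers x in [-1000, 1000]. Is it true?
Track d = LHS − RHS over the integers in [-1000, 1000]. Equality would need d = 0, but d changes sign only between consecutive integers, jumping over 0:
x = 1: LHS = 1³ - 3 = -2; -2 ≠ 1 — holds  (d = -3)
x = 2: LHS = 2³ - 3 = 5; 5 ≠ 1 — holds  (d = 4)
Away from these crossings d keeps a constant sign, and checking every integer in [-1000, 1000] confirms d ≠ 0 throughout. Hence the two sides are never equal, so the relation holds for every integer in [-1000, 1000].

No counterexample exists.

Answer: True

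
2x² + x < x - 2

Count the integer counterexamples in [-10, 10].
Counterexamples in [-10, 10]: {-10, -9, -8, -7, -6, -5, -4, -3, -2, -1, 0, 1, 2, 3, 4, 5, 6, 7, 8, 9, 10}.

Counting them gives 21 values.

Answer: 21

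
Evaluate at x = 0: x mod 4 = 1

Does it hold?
x = 0: LHS = 0 mod 4 = 0; 0 = 1 — FAILS

The relation fails at x = 0, so x = 0 is a counterexample.

Answer: No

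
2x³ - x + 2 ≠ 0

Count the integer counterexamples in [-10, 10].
Track d = LHS − RHS over the integers in [-10, 10]. Equality would need d = 0, but d changes sign only between consecutive integers, jumping over 0:
x = -2: LHS = 2·(-2)³ - (-2) + 2 = -12; -12 ≠ 0 — holds  (d = -12)
x = -1: LHS = 2·(-1)³ - (-1) + 2 = 1; 1 ≠ 0 — holds  (d = 1)
Away from these crossings d keeps a constant sign, and checking every integer in [-10, 10] confirms d ≠ 0 throughout. Hence the two sides are never equal, so the relation holds for every integer in [-10, 10].

No counterexample appears in that range.

Answer: 0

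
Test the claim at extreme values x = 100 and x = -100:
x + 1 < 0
x = 100: LHS = 100 + 1 = 101; 101 < 0 — FAILS
x = -100: LHS = (-100) + 1 = -99; -99 < 0 — holds

Answer: Partially: fails for x = 100, holds for x = -100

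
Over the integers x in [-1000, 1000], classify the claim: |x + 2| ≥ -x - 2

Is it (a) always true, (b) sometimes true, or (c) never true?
Over all integers in [-1000, 1000], LHS − RHS is smallest at x = -2, where it equals 0:
x = -2: LHS = |(-2) + 2| = |0| = 0, RHS = -(-2) - 2 = 0; 0 ≥ 0 — holds
At the ends of the range:
x = -1000: LHS = |(-1000) + 2| = |-998| = 998, RHS = -(-1000) - 2 = 998; 998 ≥ 998 — holds
x = 1000: LHS = |1000 + 2| = |1002| = 1002, RHS = -1000 - 2 = -1002; 1002 ≥ -1002 — holds
Hence LHS − RHS is never negative, i.e. LHS ≥ RHS throughout, so the relation holds for every integer in [-1000, 1000].

No counterexample exists.

Answer: Always true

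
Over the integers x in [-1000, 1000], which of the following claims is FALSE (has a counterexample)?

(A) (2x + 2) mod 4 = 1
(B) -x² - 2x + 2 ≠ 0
(A) x = 0: LHS = (2·0 + 2) mod 4 = 2 mod 4 = 2; 2 = 1 — FAILS

(B) Track d = LHS − RHS over the integers in [-1000, 1000]. Equality would need d = 0, but d changes sign only between consecutive integers, jumping over 0:
x = -3: LHS = -(-3)² - 2·(-3) + 2 = -1; -1 ≠ 0 — holds  (d = -1)
x = -2: LHS = -(-2)² - 2·(-2) + 2 = 2; 2 ≠ 0 — holds  (d = 2)
x = 0: LHS = -0² - 2·0 + 2 = 2; 2 ≠ 0 — holds  (d = 2)
x = 1: LHS = -1² - 2·1 + 2 = -1; -1 ≠ 0 — holds  (d = -1)
Away from these crossings d keeps a constant sign, and checking every integer in [-1000, 1000] confirms d ≠ 0 throughout. Hence the two sides are never equal, so the relation holds for every integer in [-1000, 1000].

Only (A) has a counterexample.

Answer: A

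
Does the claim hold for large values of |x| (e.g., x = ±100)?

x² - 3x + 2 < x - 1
x = 100: LHS = 100² - 3·100 + 2 = 9702, RHS = 100 - 1 = 99; 9702 < 99 — FAILS
x = -100: LHS = (-100)² - 3·(-100) + 2 = 10302, RHS = (-100) - 1 = -101; 10302 < -101 — FAILS

Answer: No, fails for both x = 100 and x = -100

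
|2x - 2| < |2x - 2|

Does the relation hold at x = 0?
x = 0: LHS = |2·0 - 2| = |-2| = 2, RHS = |2·0 - 2| = |-2| = 2; 2 < 2 — FAILS

The relation fails at x = 0, so x = 0 is a counterexample.

Answer: No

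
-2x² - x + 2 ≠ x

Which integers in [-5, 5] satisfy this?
Track d = LHS − RHS over the integers in [-5, 5]. Equality would need d = 0, but d changes sign only between consecutive integers, jumping over 0:
x = -2: LHS = -2·(-2)² - (-2) + 2 = -4; -4 ≠ -2 — holds  (d = -2)
x = -1: LHS = -2·(-1)² - (-1) + 2 = 1; 1 ≠ -1 — holds  (d = 2)
x = 0: LHS = -2·0² - 0 + 2 = 2; 2 ≠ 0 — holds  (d = 2)
x = 1: LHS = -2·1² - 1 + 2 = -1; -1 ≠ 1 — holds  (d = -2)
Away from these crossings d keeps a constant sign, and checking every integer in [-5, 5] confirms d ≠ 0 throughout. Hence the two sides are never equal, so the relation holds for every integer in [-5, 5].

Answer: All integers in [-5, 5]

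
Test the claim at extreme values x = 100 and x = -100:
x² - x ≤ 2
x = 100: LHS = 100² - 100 = 9900; 9900 ≤ 2 — FAILS
x = -100: LHS = (-100)² - (-100) = 10100; 10100 ≤ 2 — FAILS

Answer: No, fails for both x = 100 and x = -100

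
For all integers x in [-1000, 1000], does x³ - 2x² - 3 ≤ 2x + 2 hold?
The claim fails at x = 4:
x = 4: LHS = 4³ - 2·4² - 3 = 29, RHS = 2·4 + 2 = 10; 29 ≤ 10 — FAILS

Because a single integer refutes it, the statement is false.

Answer: False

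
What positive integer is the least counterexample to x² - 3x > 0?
Testing positive integers:
x = 1: LHS = 1² - 3·1 = -2; -2 > 0 — FAILS  ← smallest positive counterexample

Answer: x = 1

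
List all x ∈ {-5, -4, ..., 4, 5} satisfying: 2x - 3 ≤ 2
Holds for: {-5, -4, -3, -2, -1, 0, 1, 2}
Fails for: {3, 4, 5}

Answer: {-5, -4, -3, -2, -1, 0, 1, 2}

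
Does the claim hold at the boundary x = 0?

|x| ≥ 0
x = 0: LHS = |0| = 0; 0 ≥ 0 — holds

The relation is satisfied at x = 0.

Answer: Yes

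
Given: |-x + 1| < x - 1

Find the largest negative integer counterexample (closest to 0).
Testing negative integers from -1 downward:
x = -1: LHS = |-(-1) + 1| = |2| = 2, RHS = (-1) - 1 = -2; 2 < -2 — FAILS  ← closest negative counterexample to 0

Answer: x = -1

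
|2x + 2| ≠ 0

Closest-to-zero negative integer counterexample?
Testing negative integers from -1 downward:
x = -1: LHS = |2·(-1) + 2| = |0| = 0; 0 ≠ 0 — FAILS  ← closest negative counterexample to 0

Answer: x = -1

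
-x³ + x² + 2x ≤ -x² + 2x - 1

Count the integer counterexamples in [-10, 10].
Counterexamples in [-10, 10]: {-10, -9, -8, -7, -6, -5, -4, -3, -2, -1, 0, 1, 2}.

Counting them gives 13 values.

Answer: 13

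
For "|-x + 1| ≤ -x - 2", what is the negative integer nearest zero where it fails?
Testing negative integers from -1 downward:
x = -1: LHS = |-(-1) + 1| = |2| = 2, RHS = -(-1) - 2 = -1; 2 ≤ -1 — FAILS  ← closest negative counterexample to 0

Answer: x = -1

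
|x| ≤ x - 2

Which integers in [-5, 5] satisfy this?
Over all integers in [-5, 5], LHS − RHS is smallest at x = 0, where it equals 2:
x = 0: LHS = |0| = 0, RHS = 0 - 2 = -2; 0 ≤ -2 — FAILS
At the ends of the range:
x = -5: LHS = |-5| = 5, RHS = (-5) - 2 = -7; 5 ≤ -7 — FAILS
x = 5: LHS = |5| = 5, RHS = 5 - 2 = 3; 5 ≤ 3 — FAILS
Hence LHS − RHS is never zero or negative, i.e. LHS > RHS throughout, so the claimed relation (≤) fails for every integer in [-5, 5].

Answer: None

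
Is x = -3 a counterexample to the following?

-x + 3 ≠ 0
Substitute x = -3 into the relation:
x = -3: LHS = -(-3) + 3 = 6; 6 ≠ 0 — holds

The claim holds here, so x = -3 is not a counterexample. (A counterexample exists elsewhere, e.g. x = 3.)

Answer: No, x = -3 is not a counterexample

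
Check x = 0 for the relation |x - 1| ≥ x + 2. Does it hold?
x = 0: LHS = |0 - 1| = |-1| = 1, RHS = 0 + 2 = 2; 1 ≥ 2 — FAILS

The relation fails at x = 0, so x = 0 is a counterexample.

Answer: No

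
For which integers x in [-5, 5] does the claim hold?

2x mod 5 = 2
Holds for: {-4, 1}
Fails for: {-5, -3, -2, -1, 0, 2, 3, 4, 5}

Answer: {-4, 1}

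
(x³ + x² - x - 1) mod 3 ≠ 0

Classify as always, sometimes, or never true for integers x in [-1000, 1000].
Holds at x = 0: LHS = (0³ + 0² - 0 - 1) mod 3 = (-1) mod 3 = 2; 2 ≠ 0 — holds
Fails at x = 1: LHS = (1³ + 1² - 1 - 1) mod 3 = 0 mod 3 = 0; 0 ≠ 0 — FAILS
It is satisfied by some integers in the range but not all.

Answer: Sometimes true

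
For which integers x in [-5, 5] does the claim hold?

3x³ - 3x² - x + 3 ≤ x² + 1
Holds for: {-5, -4, -3, -2, -1, 1}
Fails for: {0, 2, 3, 4, 5}

Answer: {-5, -4, -3, -2, -1, 1}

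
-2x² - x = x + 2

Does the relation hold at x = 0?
x = 0: LHS = -2·0² - 0 = 0, RHS = 0 + 2 = 2; 0 = 2 — FAILS

The relation fails at x = 0, so x = 0 is a counterexample.

Answer: No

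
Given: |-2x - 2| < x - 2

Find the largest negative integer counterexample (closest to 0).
Testing negative integers from -1 downward:
x = -1: LHS = |-2·(-1) - 2| = |0| = 0, RHS = (-1) - 2 = -3; 0 < -3 — FAILS  ← closest negative counterexample to 0

Answer: x = -1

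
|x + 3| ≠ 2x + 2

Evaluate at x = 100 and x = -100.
x = 100: LHS = |100 + 3| = |103| = 103, RHS = 2·100 + 2 = 202; 103 ≠ 202 — holds
x = -100: LHS = |(-100) + 3| = |-97| = 97, RHS = 2·(-100) + 2 = -198; 97 ≠ -198 — holds

Answer: Yes, holds for both x = 100 and x = -100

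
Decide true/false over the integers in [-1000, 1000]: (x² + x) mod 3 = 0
The claim fails at x = 1:
x = 1: LHS = (1² + 1) mod 3 = 2 mod 3 = 2; 2 = 0 — FAILS

Because a single integer refutes it, the statement is false.

Answer: False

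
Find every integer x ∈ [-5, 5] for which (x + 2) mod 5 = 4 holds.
Holds for: {-3, 2}
Fails for: {-5, -4, -2, -1, 0, 1, 3, 4, 5}

Answer: {-3, 2}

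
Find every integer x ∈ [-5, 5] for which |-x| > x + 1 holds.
Holds for: {-5, -4, -3, -2, -1}
Fails for: {0, 1, 2, 3, 4, 5}

Answer: {-5, -4, -3, -2, -1}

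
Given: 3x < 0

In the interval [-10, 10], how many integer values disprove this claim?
Counterexamples in [-10, 10]: {0, 1, 2, 3, 4, 5, 6, 7, 8, 9, 10}.

Counting them gives 11 values.

Answer: 11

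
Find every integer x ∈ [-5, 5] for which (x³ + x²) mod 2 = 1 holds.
For a polynomial with integer coefficients, its value mod 2 depends only on x mod 2, so it suffices to check one representative of each residue class, x = 0, 1:
x = 0: LHS = (0³ + 0²) mod 2 = 0 mod 2 = 0; 0 = 1 — FAILS
x = 1: LHS = (1³ + 1²) mod 2 = 2 mod 2 = 0; 0 = 1 — FAILS
The relation fails in every residue class, so the claimed relation (=) fails for every integer in [-5, 5].

Answer: None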